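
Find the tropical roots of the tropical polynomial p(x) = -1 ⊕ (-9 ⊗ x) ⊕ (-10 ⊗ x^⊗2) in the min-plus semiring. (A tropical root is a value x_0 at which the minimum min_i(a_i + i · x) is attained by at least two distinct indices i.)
Roots: {1, 8}

Each tropical root is a break point of the lower envelope of the lines y = a_i + i · x (there are 3 lines, with slopes 0, 1, ..., 2). Only the lines that attain the minimum somewhere contribute to roots; other lines are dominated. Here the surviving (envelope) indices are i = 2, i = 1, i = 0.
Intersections between consecutive envelope lines give the roots: for adjacent envelope indices i < j the intersection is x = (a_i − a_j) / (j − i). Reading off the sorted break points: {1, 8}.
Verification: at each break x_0, at least two indices attain the minimum of min_i(a_i + i · x_0).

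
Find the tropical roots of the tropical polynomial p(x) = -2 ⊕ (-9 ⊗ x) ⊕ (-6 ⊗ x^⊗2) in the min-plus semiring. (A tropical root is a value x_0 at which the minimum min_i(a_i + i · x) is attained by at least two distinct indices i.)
Roots: {-3, 7}

Each tropical root is a break point of the lower envelope of the lines y = a_i + i · x (there are 3 lines, with slopes 0, 1, ..., 2). Only the lines that attain the minimum somewhere contribute to roots; other lines are dominated. Here the surviving (envelope) indices are i = 2, i = 1, i = 0.
Intersections between consecutive envelope lines give the roots: for adjacent envelope indices i < j the intersection is x = (a_i − a_j) / (j − i). Reading off the sorted break points: {-3, 7}.
Verification: at each break x_0, at least two indices attain the minimum of min_i(a_i + i · x_0).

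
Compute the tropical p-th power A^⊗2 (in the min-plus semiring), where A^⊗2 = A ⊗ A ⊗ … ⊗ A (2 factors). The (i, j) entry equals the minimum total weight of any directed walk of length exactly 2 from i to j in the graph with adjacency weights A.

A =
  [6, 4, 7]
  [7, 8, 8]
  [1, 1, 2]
A^⊗2 =
  [8, 8, 9]
  [9, 9, 10]
  [3, 3, 4]

Each entry (A^⊗2)_ij equals the minimum over all length-2 walks i = v_0 → v_1 → … → v_2 = j of Σ_t A[v_t][v_{t+1}]. For example, for (i, j) = (0, 2) we minimise over 3 possible intermediate vertex sequences; the minimum is 9, attained along the walk 0 → 2 → 2.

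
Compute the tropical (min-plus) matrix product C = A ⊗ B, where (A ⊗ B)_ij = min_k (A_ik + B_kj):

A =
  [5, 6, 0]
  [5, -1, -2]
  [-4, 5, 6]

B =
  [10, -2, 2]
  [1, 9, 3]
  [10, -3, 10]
A ⊗ B =
  [7, -3, 7]
  [0, -5, 2]
  [6, -6, -2]

Apply the min-plus product entry-by-entry:
  C[0][0] = min over k of (A[0][0] + B[0][0] = 5 + 10 = 15, A[0][1] + B[1][0] = 6 + 1 = 7, A[0][2] + B[2][0] = 0 + 10 = 10) = 7 (attained at k = 1)
  C[0][1] = min over k of (A[0][0] + B[0][1] = 5 + -2 = 3, A[0][1] + B[1][1] = 6 + 9 = 15, A[0][2] + B[2][1] = 0 + -3 = -3) = -3 (attained at k = 2)
  C[0][2] = min over k of (A[0][0] + B[0][2] = 5 + 2 = 7, A[0][1] + B[1][2] = 6 + 3 = 9, A[0][2] + B[2][2] = 0 + 10 = 10) = 7 (attained at k = 0)
  C[1][0] = min over k of (A[1][0] + B[0][0] = 5 + 10 = 15, A[1][1] + B[1][0] = -1 + 1 = 0, A[1][2] + B[2][0] = -2 + 10 = 8) = 0 (attained at k = 1)
  C[1][1] = min over k of (A[1][0] + B[0][1] = 5 + -2 = 3, A[1][1] + B[1][1] = -1 + 9 = 8, A[1][2] + B[2][1] = -2 + -3 = -5) = -5 (attained at k = 2)
  C[1][2] = min over k of (A[1][0] + B[0][2] = 5 + 2 = 7, A[1][1] + B[1][2] = -1 + 3 = 2, A[1][2] + B[2][2] = -2 + 10 = 8) = 2 (attained at k = 1)
  C[2][0] = min over k of (A[2][0] + B[0][0] = -4 + 10 = 6, A[2][1] + B[1][0] = 5 + 1 = 6, A[2][2] + B[2][0] = 6 + 10 = 16) = 6 (attained at k = 0)
  C[2][1] = min over k of (A[2][0] + B[0][1] = -4 + -2 = -6, A[2][1] + B[1][1] = 5 + 9 = 14, A[2][2] + B[2][1] = 6 + -3 = 3) = -6 (attained at k = 0)
  C[2][2] = min over k of (A[2][0] + B[0][2] = -4 + 2 = -2, A[2][1] + B[1][2] = 5 + 3 = 8, A[2][2] + B[2][2] = 6 + 10 = 16) = -2 (attained at k = 0)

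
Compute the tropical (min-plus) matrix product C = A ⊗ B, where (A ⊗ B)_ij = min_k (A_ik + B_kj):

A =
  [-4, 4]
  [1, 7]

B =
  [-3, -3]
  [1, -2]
A ⊗ B =
  [-7, -7]
  [-2, -2]

Apply the min-plus product entry-by-entry:
  C[0][0] = min over k of (A[0][0] + B[0][0] = -4 + -3 = -7, A[0][1] + B[1][0] = 4 + 1 = 5) = -7 (attained at k = 0)
  C[0][1] = min over k of (A[0][0] + B[0][1] = -4 + -3 = -7, A[0][1] + B[1][1] = 4 + -2 = 2) = -7 (attained at k = 0)
  C[1][0] = min over k of (A[1][0] + B[0][0] = 1 + -3 = -2, A[1][1] + B[1][0] = 7 + 1 = 8) = -2 (attained at k = 0)
  C[1][1] = min over k of (A[1][0] + B[0][1] = 1 + -3 = -2, A[1][1] + B[1][1] = 7 + -2 = 5) = -2 (attained at k = 0)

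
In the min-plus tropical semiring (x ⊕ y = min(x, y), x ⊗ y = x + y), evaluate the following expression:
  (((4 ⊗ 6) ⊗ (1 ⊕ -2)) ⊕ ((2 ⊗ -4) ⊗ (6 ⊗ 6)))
(((4 ⊗ 6) ⊗ (1 ⊕ -2)) ⊕ ((2 ⊗ -4) ⊗ (6 ⊗ 6))) = 8

Expand innermost to outermost. Recall ⊕ takes the minimum of its arguments and ⊗ takes their sum. Working out the expression (((4 ⊗ 6) ⊗ (1 ⊕ -2)) ⊕ ((2 ⊗ -4) ⊗ (6 ⊗ 6))) gives 8.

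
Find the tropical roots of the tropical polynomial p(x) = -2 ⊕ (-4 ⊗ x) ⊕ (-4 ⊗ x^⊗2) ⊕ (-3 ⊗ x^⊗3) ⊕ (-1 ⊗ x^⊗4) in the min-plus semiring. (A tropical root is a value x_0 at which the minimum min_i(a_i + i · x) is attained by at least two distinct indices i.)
Roots: {-2, -1, 0, 2}

Each tropical root is a break point of the lower envelope of the lines y = a_i + i · x (there are 5 lines, with slopes 0, 1, ..., 4). Only the lines that attain the minimum somewhere contribute to roots; other lines are dominated. Here the surviving (envelope) indices are i = 4, i = 3, i = 2, i = 1, i = 0.
Intersections between consecutive envelope lines give the roots: for adjacent envelope indices i < j the intersection is x = (a_i − a_j) / (j − i). Reading off the sorted break points: {-2, -1, 0, 2}.
Verification: at each break x_0, at least two indices attain the minimum of min_i(a_i + i · x_0).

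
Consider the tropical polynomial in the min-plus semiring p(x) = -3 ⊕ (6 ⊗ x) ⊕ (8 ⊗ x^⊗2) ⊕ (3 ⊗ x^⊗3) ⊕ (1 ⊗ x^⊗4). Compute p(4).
p(4) = -3

A tropical monomial a ⊗ x^⊗i evaluates to a + i · x. Evaluating each term at x = 4:
  Term 0 contributes -3 + 0 · 4 = -3
  Term 1 contributes 6 + 1 · 4 = 10
  Term 2 contributes 8 + 2 · 4 = 16
  Term 3 contributes 3 + 3 · 4 = 15
  Term 4 contributes 1 + 4 · 4 = 17
p(4) = ⊕ of these = min[-3, 10, 16, 15, 17] = -3.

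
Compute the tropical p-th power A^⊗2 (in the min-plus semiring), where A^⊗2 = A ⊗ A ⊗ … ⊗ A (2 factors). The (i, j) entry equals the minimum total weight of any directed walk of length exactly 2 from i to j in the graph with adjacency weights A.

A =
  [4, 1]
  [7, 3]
A^⊗2 =
  [8, 4]
  [10, 6]

Each entry (A^⊗2)_ij equals the minimum over all length-2 walks i = v_0 → v_1 → … → v_2 = j of Σ_t A[v_t][v_{t+1}]. For example, for (i, j) = (0, 1) we minimise over 2 possible intermediate vertex sequences; the minimum is 4, attained along the walk 0 → 1 → 1.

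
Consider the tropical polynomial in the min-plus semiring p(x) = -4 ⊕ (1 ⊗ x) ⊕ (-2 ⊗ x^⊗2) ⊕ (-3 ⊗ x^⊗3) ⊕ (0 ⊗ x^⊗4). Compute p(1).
p(1) = -4

A tropical monomial a ⊗ x^⊗i evaluates to a + i · x. Evaluating each term at x = 1:
  Term 0 contributes -4 + 0 · 1 = -4
  Term 1 contributes 1 + 1 · 1 = 2
  Term 2 contributes -2 + 2 · 1 = 0
  Term 3 contributes -3 + 3 · 1 = 0
  Term 4 contributes 0 + 4 · 1 = 4
p(1) = ⊕ of these = min[-4, 2, 0, 0, 4] = -4.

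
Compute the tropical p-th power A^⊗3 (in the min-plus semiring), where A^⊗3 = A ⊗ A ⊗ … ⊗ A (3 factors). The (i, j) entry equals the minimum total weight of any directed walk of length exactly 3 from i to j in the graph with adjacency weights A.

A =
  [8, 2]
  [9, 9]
A^⊗3 =
  [19, 13]
  [20, 19]

Each entry (A^⊗3)_ij equals the minimum over all length-3 walks i = v_0 → v_1 → … → v_3 = j of Σ_t A[v_t][v_{t+1}]. For example, for (i, j) = (0, 1) we minimise over 4 possible intermediate vertex sequences; the minimum is 13, attained along the walk 0 → 1 → 0 → 1.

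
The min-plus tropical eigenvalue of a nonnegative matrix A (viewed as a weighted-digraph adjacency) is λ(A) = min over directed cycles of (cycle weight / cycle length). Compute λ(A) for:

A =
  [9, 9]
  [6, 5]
λ(A) = 5

Enumerate directed cycles and compute their means (weight / length). Sample:
  cycle 0 → 0: weight = 9, length = 1, mean = 9/1 ≈ 9.000
  cycle 1 → 1: weight = 5, length = 1, mean = 5/1 ≈ 5.000
  cycle 0 → 1 → 0: weight = 15, length = 2, mean = 15/2 ≈ 7.500
  cycle 1 → 0 → 1: weight = 15, length = 2, mean = 15/2 ≈ 7.500
Minimum mean = 5.000, attained e.g. along the cycle 1 → 1 with weight 5 and length 1. So λ(A) = 5/1 = 5.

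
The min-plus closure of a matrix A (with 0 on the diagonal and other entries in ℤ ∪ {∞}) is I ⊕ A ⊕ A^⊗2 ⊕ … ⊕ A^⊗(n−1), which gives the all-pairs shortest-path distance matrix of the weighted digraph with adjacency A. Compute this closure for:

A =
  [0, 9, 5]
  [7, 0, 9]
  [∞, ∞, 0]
Closure =
  [0, 9, 5]
  [7, 0, 9]
  [∞, ∞, 0]

This is the Floyd-Warshall all-pairs shortest-path computation. For each intermediate vertex k = 0, 1, …, 2, update dist[i][j] ← min(dist[i][j], dist[i][k] + dist[k][j]). The final matrix gives, for each (i, j), the minimum total weight of any directed path from i to j (possibly empty when i = j).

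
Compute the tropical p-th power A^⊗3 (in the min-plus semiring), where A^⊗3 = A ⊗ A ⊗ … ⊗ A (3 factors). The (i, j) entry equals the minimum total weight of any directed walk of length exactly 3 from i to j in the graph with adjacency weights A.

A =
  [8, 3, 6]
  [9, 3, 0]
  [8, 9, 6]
A^⊗3 =
  [11, 9, 6]
  [11, 9, 6]
  [17, 14, 11]

Each entry (A^⊗3)_ij equals the minimum over all length-3 walks i = v_0 → v_1 → … → v_3 = j of Σ_t A[v_t][v_{t+1}]. For example, for (i, j) = (0, 2) we minimise over 9 possible intermediate vertex sequences; the minimum is 6, attained along the walk 0 → 1 → 1 → 2.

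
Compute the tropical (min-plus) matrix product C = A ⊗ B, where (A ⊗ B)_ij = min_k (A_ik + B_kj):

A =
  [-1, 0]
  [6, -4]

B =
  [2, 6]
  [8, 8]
A ⊗ B =
  [1, 5]
  [4, 4]

Apply the min-plus product entry-by-entry:
  C[0][0] = min over k of (A[0][0] + B[0][0] = -1 + 2 = 1, A[0][1] + B[1][0] = 0 + 8 = 8) = 1 (attained at k = 0)
  C[0][1] = min over k of (A[0][0] + B[0][1] = -1 + 6 = 5, A[0][1] + B[1][1] = 0 + 8 = 8) = 5 (attained at k = 0)
  C[1][0] = min over k of (A[1][0] + B[0][0] = 6 + 2 = 8, A[1][1] + B[1][0] = -4 + 8 = 4) = 4 (attained at k = 1)
  C[1][1] = min over k of (A[1][0] + B[0][1] = 6 + 6 = 12, A[1][1] + B[1][1] = -4 + 8 = 4) = 4 (attained at k = 1)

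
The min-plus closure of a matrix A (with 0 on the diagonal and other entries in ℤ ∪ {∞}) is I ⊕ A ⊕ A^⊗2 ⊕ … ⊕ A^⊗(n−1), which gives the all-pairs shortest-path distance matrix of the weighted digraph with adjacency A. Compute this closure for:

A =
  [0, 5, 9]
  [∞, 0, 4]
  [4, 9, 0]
Closure =
  [0, 5, 9]
  [8, 0, 4]
  [4, 9, 0]

This is the Floyd-Warshall all-pairs shortest-path computation. For each intermediate vertex k = 0, 1, …, 2, update dist[i][j] ← min(dist[i][j], dist[i][k] + dist[k][j]). The final matrix gives, for each (i, j), the minimum total weight of any directed path from i to j (possibly empty when i = j).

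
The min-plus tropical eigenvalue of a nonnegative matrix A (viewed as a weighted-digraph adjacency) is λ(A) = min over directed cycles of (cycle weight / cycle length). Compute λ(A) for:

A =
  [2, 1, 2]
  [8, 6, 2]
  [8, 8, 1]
λ(A) = 1

Enumerate directed cycles and compute their means (weight / length). Sample:
  cycle 0 → 0: weight = 2, length = 1, mean = 2/1 ≈ 2.000
  cycle 1 → 1: weight = 6, length = 1, mean = 6/1 ≈ 6.000
  cycle 2 → 2: weight = 1, length = 1, mean = 1/1 ≈ 1.000
  cycle 0 → 1 → 0: weight = 9, length = 2, mean = 9/2 ≈ 4.500
  cycle 0 → 2 → 0: weight = 10, length = 2, mean = 10/2 ≈ 5.000
  cycle 1 → 0 → 1: weight = 9, length = 2, mean = 9/2 ≈ 4.500
Minimum mean = 1.000, attained e.g. along the cycle 2 → 2 with weight 1 and length 1. So λ(A) = 1/1 = 1.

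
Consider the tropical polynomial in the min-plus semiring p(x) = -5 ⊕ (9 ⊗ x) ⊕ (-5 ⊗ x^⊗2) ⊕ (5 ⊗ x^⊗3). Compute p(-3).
p(-3) = -11

A tropical monomial a ⊗ x^⊗i evaluates to a + i · x. Evaluating each term at x = -3:
  Term 0 contributes -5 + 0 · -3 = -5
  Term 1 contributes 9 + 1 · -3 = 6
  Term 2 contributes -5 + 2 · -3 = -11
  Term 3 contributes 5 + 3 · -3 = -4
p(-3) = ⊕ of these = min[-5, 6, -11, -4] = -11.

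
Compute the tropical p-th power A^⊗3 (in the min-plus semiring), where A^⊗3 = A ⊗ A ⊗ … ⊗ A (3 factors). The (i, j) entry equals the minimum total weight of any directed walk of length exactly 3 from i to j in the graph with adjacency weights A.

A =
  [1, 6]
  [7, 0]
A^⊗3 =
  [3, 6]
  [7, 0]

Each entry (A^⊗3)_ij equals the minimum over all length-3 walks i = v_0 → v_1 → … → v_3 = j of Σ_t A[v_t][v_{t+1}]. For example, for (i, j) = (0, 1) we minimise over 4 possible intermediate vertex sequences; the minimum is 6, attained along the walk 0 → 1 → 1 → 1.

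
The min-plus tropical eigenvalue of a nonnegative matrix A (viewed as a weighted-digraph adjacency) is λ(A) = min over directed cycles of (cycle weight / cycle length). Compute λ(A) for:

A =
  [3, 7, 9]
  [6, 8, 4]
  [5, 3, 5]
λ(A) = 3

Enumerate directed cycles and compute their means (weight / length). Sample:
  cycle 0 → 0: weight = 3, length = 1, mean = 3/1 ≈ 3.000
  cycle 1 → 1: weight = 8, length = 1, mean = 8/1 ≈ 8.000
  cycle 2 → 2: weight = 5, length = 1, mean = 5/1 ≈ 5.000
  cycle 0 → 1 → 0: weight = 13, length = 2, mean = 13/2 ≈ 6.500
  cycle 0 → 2 → 0: weight = 14, length = 2, mean = 14/2 ≈ 7.000
  cycle 1 → 0 → 1: weight = 13, length = 2, mean = 13/2 ≈ 6.500
Minimum mean = 3.000, attained e.g. along the cycle 0 → 0 with weight 3 and length 1. So λ(A) = 3/1 = 3.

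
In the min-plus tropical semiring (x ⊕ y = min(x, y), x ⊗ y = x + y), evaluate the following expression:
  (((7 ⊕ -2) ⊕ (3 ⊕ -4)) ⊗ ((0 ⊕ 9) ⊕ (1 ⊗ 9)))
(((7 ⊕ -2) ⊕ (3 ⊕ -4)) ⊗ ((0 ⊕ 9) ⊕ (1 ⊗ 9))) = -4

Expand innermost to outermost. Recall ⊕ takes the minimum of its arguments and ⊗ takes their sum. Working out the expression (((7 ⊕ -2) ⊕ (3 ⊕ -4)) ⊗ ((0 ⊕ 9) ⊕ (1 ⊗ 9))) gives -4.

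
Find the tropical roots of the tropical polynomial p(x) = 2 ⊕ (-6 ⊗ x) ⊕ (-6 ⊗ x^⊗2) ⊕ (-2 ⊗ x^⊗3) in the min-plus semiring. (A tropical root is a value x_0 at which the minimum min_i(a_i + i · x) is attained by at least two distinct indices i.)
Roots: {-4, 0, 8}

Each tropical root is a break point of the lower envelope of the lines y = a_i + i · x (there are 4 lines, with slopes 0, 1, ..., 3). Only the lines that attain the minimum somewhere contribute to roots; other lines are dominated. Here the surviving (envelope) indices are i = 3, i = 2, i = 1, i = 0.
Intersections between consecutive envelope lines give the roots: for adjacent envelope indices i < j the intersection is x = (a_i − a_j) / (j − i). Reading off the sorted break points: {-4, 0, 8}.
Verification: at each break x_0, at least two indices attain the minimum of min_i(a_i + i · x_0).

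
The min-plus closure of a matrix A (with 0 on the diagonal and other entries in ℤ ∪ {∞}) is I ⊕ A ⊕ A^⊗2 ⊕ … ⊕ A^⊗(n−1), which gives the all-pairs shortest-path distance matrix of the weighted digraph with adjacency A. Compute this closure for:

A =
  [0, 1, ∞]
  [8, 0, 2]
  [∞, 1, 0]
Closure =
  [0, 1, 3]
  [8, 0, 2]
  [9, 1, 0]

This is the Floyd-Warshall all-pairs shortest-path computation. For each intermediate vertex k = 0, 1, …, 2, update dist[i][j] ← min(dist[i][j], dist[i][k] + dist[k][j]). The final matrix gives, for each (i, j), the minimum total weight of any directed path from i to j (possibly empty when i = j).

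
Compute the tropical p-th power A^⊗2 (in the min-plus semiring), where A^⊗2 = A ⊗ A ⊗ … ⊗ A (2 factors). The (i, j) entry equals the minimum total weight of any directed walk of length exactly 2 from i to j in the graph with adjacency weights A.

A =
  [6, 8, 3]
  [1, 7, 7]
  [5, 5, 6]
A^⊗2 =
  [8, 8, 9]
  [7, 9, 4]
  [6, 11, 8]

Each entry (A^⊗2)_ij equals the minimum over all length-2 walks i = v_0 → v_1 → … → v_2 = j of Σ_t A[v_t][v_{t+1}]. For example, for (i, j) = (0, 2) we minimise over 3 possible intermediate vertex sequences; the minimum is 9, attained along the walk 0 → 0 → 2.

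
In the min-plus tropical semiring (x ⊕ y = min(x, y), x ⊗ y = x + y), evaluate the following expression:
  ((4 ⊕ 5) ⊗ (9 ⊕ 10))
((4 ⊕ 5) ⊗ (9 ⊕ 10)) = 13

Expand innermost to outermost. Recall ⊕ takes the minimum of its arguments and ⊗ takes their sum. Working out the expression ((4 ⊕ 5) ⊗ (9 ⊕ 10)) gives 13.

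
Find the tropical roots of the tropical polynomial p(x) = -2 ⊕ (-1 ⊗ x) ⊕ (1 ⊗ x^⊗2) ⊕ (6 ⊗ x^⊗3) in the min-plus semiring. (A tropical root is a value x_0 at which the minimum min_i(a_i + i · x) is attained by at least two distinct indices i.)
Roots: {-5, -2, -1}

Each tropical root is a break point of the lower envelope of the lines y = a_i + i · x (there are 4 lines, with slopes 0, 1, ..., 3). Only the lines that attain the minimum somewhere contribute to roots; other lines are dominated. Here the surviving (envelope) indices are i = 3, i = 2, i = 1, i = 0.
Intersections between consecutive envelope lines give the roots: for adjacent envelope indices i < j the intersection is x = (a_i − a_j) / (j − i). Reading off the sorted break points: {-5, -2, -1}.
Verification: at each break x_0, at least two indices attain the minimum of min_i(a_i + i · x_0).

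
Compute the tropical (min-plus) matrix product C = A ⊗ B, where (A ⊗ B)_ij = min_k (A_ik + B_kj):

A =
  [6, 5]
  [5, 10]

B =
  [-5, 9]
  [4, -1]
A ⊗ B =
  [1, 4]
  [0, 9]

Apply the min-plus product entry-by-entry:
  C[0][0] = min over k of (A[0][0] + B[0][0] = 6 + -5 = 1, A[0][1] + B[1][0] = 5 + 4 = 9) = 1 (attained at k = 0)
  C[0][1] = min over k of (A[0][0] + B[0][1] = 6 + 9 = 15, A[0][1] + B[1][1] = 5 + -1 = 4) = 4 (attained at k = 1)
  C[1][0] = min over k of (A[1][0] + B[0][0] = 5 + -5 = 0, A[1][1] + B[1][0] = 10 + 4 = 14) = 0 (attained at k = 0)
  C[1][1] = min over k of (A[1][0] + B[0][1] = 5 + 9 = 14, A[1][1] + B[1][1] = 10 + -1 = 9) = 9 (attained at k = 1)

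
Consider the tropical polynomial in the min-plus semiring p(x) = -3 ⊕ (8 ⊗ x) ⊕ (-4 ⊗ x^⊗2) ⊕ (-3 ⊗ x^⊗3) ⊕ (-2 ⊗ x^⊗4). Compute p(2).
p(2) = -3

A tropical monomial a ⊗ x^⊗i evaluates to a + i · x. Evaluating each term at x = 2:
  Term 0 contributes -3 + 0 · 2 = -3
  Term 1 contributes 8 + 1 · 2 = 10
  Term 2 contributes -4 + 2 · 2 = 0
  Term 3 contributes -3 + 3 · 2 = 3
  Term 4 contributes -2 + 4 · 2 = 6
p(2) = ⊕ of these = min[-3, 10, 0, 3, 6] = -3.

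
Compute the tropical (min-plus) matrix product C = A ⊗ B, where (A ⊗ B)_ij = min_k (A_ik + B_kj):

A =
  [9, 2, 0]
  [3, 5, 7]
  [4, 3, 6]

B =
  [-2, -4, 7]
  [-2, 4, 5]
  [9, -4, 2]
A ⊗ B =
  [0, -4, 2]
  [1, -1, 9]
  [1, 0, 8]

Apply the min-plus product entry-by-entry:
  C[0][0] = min over k of (A[0][0] + B[0][0] = 9 + -2 = 7, A[0][1] + B[1][0] = 2 + -2 = 0, A[0][2] + B[2][0] = 0 + 9 = 9) = 0 (attained at k = 1)
  C[0][1] = min over k of (A[0][0] + B[0][1] = 9 + -4 = 5, A[0][1] + B[1][1] = 2 + 4 = 6, A[0][2] + B[2][1] = 0 + -4 = -4) = -4 (attained at k = 2)
  C[0][2] = min over k of (A[0][0] + B[0][2] = 9 + 7 = 16, A[0][1] + B[1][2] = 2 + 5 = 7, A[0][2] + B[2][2] = 0 + 2 = 2) = 2 (attained at k = 2)
  C[1][0] = min over k of (A[1][0] + B[0][0] = 3 + -2 = 1, A[1][1] + B[1][0] = 5 + -2 = 3, A[1][2] + B[2][0] = 7 + 9 = 16) = 1 (attained at k = 0)
  C[1][1] = min over k of (A[1][0] + B[0][1] = 3 + -4 = -1, A[1][1] + B[1][1] = 5 + 4 = 9, A[1][2] + B[2][1] = 7 + -4 = 3) = -1 (attained at k = 0)
  C[1][2] = min over k of (A[1][0] + B[0][2] = 3 + 7 = 10, A[1][1] + B[1][2] = 5 + 5 = 10, A[1][2] + B[2][2] = 7 + 2 = 9) = 9 (attained at k = 2)
  C[2][0] = min over k of (A[2][0] + B[0][0] = 4 + -2 = 2, A[2][1] + B[1][0] = 3 + -2 = 1, A[2][2] + B[2][0] = 6 + 9 = 15) = 1 (attained at k = 1)
  C[2][1] = min over k of (A[2][0] + B[0][1] = 4 + -4 = 0, A[2][1] + B[1][1] = 3 + 4 = 7, A[2][2] + B[2][1] = 6 + -4 = 2) = 0 (attained at k = 0)
  C[2][2] = min over k of (A[2][0] + B[0][2] = 4 + 7 = 11, A[2][1] + B[1][2] = 3 + 5 = 8, A[2][2] + B[2][2] = 6 + 2 = 8) = 8 (attained at k = 1)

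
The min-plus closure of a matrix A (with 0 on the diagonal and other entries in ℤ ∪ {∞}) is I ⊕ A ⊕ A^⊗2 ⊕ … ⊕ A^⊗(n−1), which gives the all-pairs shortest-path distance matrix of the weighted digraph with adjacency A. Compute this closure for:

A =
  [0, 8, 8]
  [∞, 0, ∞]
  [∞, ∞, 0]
Closure =
  [0, 8, 8]
  [∞, 0, ∞]
  [∞, ∞, 0]

This is the Floyd-Warshall all-pairs shortest-path computation. For each intermediate vertex k = 0, 1, …, 2, update dist[i][j] ← min(dist[i][j], dist[i][k] + dist[k][j]). The final matrix gives, for each (i, j), the minimum total weight of any directed path from i to j (possibly empty when i = j).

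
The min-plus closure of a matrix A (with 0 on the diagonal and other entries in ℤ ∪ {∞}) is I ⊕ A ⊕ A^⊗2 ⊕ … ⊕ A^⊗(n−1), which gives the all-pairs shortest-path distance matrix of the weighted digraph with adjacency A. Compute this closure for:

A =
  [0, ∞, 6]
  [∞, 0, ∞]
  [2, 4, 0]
Closure =
  [0, 10, 6]
  [∞, 0, ∞]
  [2, 4, 0]

This is the Floyd-Warshall all-pairs shortest-path computation. For each intermediate vertex k = 0, 1, …, 2, update dist[i][j] ← min(dist[i][j], dist[i][k] + dist[k][j]). The final matrix gives, for each (i, j), the minimum total weight of any directed path from i to j (possibly empty when i = j).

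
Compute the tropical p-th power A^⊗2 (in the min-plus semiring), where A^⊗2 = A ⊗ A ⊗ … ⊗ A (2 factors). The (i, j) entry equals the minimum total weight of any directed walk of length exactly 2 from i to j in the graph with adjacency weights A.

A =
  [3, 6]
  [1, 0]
A^⊗2 =
  [6, 6]
  [1, 0]

Each entry (A^⊗2)_ij equals the minimum over all length-2 walks i = v_0 → v_1 → … → v_2 = j of Σ_t A[v_t][v_{t+1}]. For example, for (i, j) = (0, 1) we minimise over 2 possible intermediate vertex sequences; the minimum is 6, attained along the walk 0 → 1 → 1.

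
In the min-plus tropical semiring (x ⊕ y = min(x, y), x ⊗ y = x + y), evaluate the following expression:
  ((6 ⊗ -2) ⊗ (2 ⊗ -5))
((6 ⊗ -2) ⊗ (2 ⊗ -5)) = 1

Expand innermost to outermost. Recall ⊕ takes the minimum of its arguments and ⊗ takes their sum. Working out the expression ((6 ⊗ -2) ⊗ (2 ⊗ -5)) gives 1.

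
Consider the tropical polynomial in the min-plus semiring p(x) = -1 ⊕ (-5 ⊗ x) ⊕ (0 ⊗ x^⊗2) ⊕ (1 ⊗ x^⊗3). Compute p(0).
p(0) = -5

A tropical monomial a ⊗ x^⊗i evaluates to a + i · x. Evaluating each term at x = 0:
  Term 0 contributes -1 + 0 · 0 = -1
  Term 1 contributes -5 + 1 · 0 = -5
  Term 2 contributes 0 + 2 · 0 = 0
  Term 3 contributes 1 + 3 · 0 = 1
p(0) = ⊕ of these = min[-1, -5, 0, 1] = -5.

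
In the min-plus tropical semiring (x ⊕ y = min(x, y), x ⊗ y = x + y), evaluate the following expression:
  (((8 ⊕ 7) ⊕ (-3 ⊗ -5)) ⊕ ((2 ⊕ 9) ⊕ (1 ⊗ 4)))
(((8 ⊕ 7) ⊕ (-3 ⊗ -5)) ⊕ ((2 ⊕ 9) ⊕ (1 ⊗ 4))) = -8

Expand innermost to outermost. Recall ⊕ takes the minimum of its arguments and ⊗ takes their sum. Working out the expression (((8 ⊕ 7) ⊕ (-3 ⊗ -5)) ⊕ ((2 ⊕ 9) ⊕ (1 ⊗ 4))) gives -8.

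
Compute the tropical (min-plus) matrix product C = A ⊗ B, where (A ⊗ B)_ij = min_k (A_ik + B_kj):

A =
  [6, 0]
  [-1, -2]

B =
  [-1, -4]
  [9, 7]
A ⊗ B =
  [5, 2]
  [-2, -5]

Apply the min-plus product entry-by-entry:
  C[0][0] = min over k of (A[0][0] + B[0][0] = 6 + -1 = 5, A[0][1] + B[1][0] = 0 + 9 = 9) = 5 (attained at k = 0)
  C[0][1] = min over k of (A[0][0] + B[0][1] = 6 + -4 = 2, A[0][1] + B[1][1] = 0 + 7 = 7) = 2 (attained at k = 0)
  C[1][0] = min over k of (A[1][0] + B[0][0] = -1 + -1 = -2, A[1][1] + B[1][0] = -2 + 9 = 7) = -2 (attained at k = 0)
  C[1][1] = min over k of (A[1][0] + B[0][1] = -1 + -4 = -5, A[1][1] + B[1][1] = -2 + 7 = 5) = -5 (attained at k = 0)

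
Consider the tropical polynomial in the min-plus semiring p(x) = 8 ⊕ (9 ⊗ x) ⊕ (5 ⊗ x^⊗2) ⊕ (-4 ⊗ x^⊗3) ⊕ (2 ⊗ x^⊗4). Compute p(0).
p(0) = -4

A tropical monomial a ⊗ x^⊗i evaluates to a + i · x. Evaluating each term at x = 0:
  Term 0 contributes 8 + 0 · 0 = 8
  Term 1 contributes 9 + 1 · 0 = 9
  Term 2 contributes 5 + 2 · 0 = 5
  Term 3 contributes -4 + 3 · 0 = -4
  Term 4 contributes 2 + 4 · 0 = 2
p(0) = ⊕ of these = min[8, 9, 5, -4, 2] = -4.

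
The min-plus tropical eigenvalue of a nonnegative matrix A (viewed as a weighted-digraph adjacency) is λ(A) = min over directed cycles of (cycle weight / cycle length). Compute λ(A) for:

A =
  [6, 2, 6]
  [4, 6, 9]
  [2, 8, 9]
λ(A) = 3

Enumerate directed cycles and compute their means (weight / length). Sample:
  cycle 0 → 0: weight = 6, length = 1, mean = 6/1 ≈ 6.000
  cycle 1 → 1: weight = 6, length = 1, mean = 6/1 ≈ 6.000
  cycle 2 → 2: weight = 9, length = 1, mean = 9/1 ≈ 9.000
  cycle 0 → 1 → 0: weight = 6, length = 2, mean = 6/2 ≈ 3.000
  cycle 0 → 2 → 0: weight = 8, length = 2, mean = 8/2 ≈ 4.000
  cycle 1 → 0 → 1: weight = 6, length = 2, mean = 6/2 ≈ 3.000
Minimum mean = 3.000, attained e.g. along the cycle 0 → 1 → 0 with weight 6 and length 2. So λ(A) = 6/2 = 3.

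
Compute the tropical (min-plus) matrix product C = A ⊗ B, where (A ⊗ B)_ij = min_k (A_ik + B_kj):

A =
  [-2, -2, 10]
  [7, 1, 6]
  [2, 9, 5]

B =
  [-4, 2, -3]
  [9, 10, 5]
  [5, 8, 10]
A ⊗ B =
  [-6, 0, -5]
  [3, 9, 4]
  [-2, 4, -1]

Apply the min-plus product entry-by-entry:
  C[0][0] = min over k of (A[0][0] + B[0][0] = -2 + -4 = -6, A[0][1] + B[1][0] = -2 + 9 = 7, A[0][2] + B[2][0] = 10 + 5 = 15) = -6 (attained at k = 0)
  C[0][1] = min over k of (A[0][0] + B[0][1] = -2 + 2 = 0, A[0][1] + B[1][1] = -2 + 10 = 8, A[0][2] + B[2][1] = 10 + 8 = 18) = 0 (attained at k = 0)
  C[0][2] = min over k of (A[0][0] + B[0][2] = -2 + -3 = -5, A[0][1] + B[1][2] = -2 + 5 = 3, A[0][2] + B[2][2] = 10 + 10 = 20) = -5 (attained at k = 0)
  C[1][0] = min over k of (A[1][0] + B[0][0] = 7 + -4 = 3, A[1][1] + B[1][0] = 1 + 9 = 10, A[1][2] + B[2][0] = 6 + 5 = 11) = 3 (attained at k = 0)
  C[1][1] = min over k of (A[1][0] + B[0][1] = 7 + 2 = 9, A[1][1] + B[1][1] = 1 + 10 = 11, A[1][2] + B[2][1] = 6 + 8 = 14) = 9 (attained at k = 0)
  C[1][2] = min over k of (A[1][0] + B[0][2] = 7 + -3 = 4, A[1][1] + B[1][2] = 1 + 5 = 6, A[1][2] + B[2][2] = 6 + 10 = 16) = 4 (attained at k = 0)
  C[2][0] = min over k of (A[2][0] + B[0][0] = 2 + -4 = -2, A[2][1] + B[1][0] = 9 + 9 = 18, A[2][2] + B[2][0] = 5 + 5 = 10) = -2 (attained at k = 0)
  C[2][1] = min over k of (A[2][0] + B[0][1] = 2 + 2 = 4, A[2][1] + B[1][1] = 9 + 10 = 19, A[2][2] + B[2][1] = 5 + 8 = 13) = 4 (attained at k = 0)
  C[2][2] = min over k of (A[2][0] + B[0][2] = 2 + -3 = -1, A[2][1] + B[1][2] = 9 + 5 = 14, A[2][2] + B[2][2] = 5 + 10 = 15) = -1 (attained at k = 0)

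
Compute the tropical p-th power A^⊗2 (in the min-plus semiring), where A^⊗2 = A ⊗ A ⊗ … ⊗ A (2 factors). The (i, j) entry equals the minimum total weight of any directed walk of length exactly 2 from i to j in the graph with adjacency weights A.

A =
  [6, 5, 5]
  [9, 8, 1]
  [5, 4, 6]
A^⊗2 =
  [10, 9, 6]
  [6, 5, 7]
  [11, 10, 5]

Each entry (A^⊗2)_ij equals the minimum over all length-2 walks i = v_0 → v_1 → … → v_2 = j of Σ_t A[v_t][v_{t+1}]. For example, for (i, j) = (0, 2) we minimise over 3 possible intermediate vertex sequences; the minimum is 6, attained along the walk 0 → 1 → 2.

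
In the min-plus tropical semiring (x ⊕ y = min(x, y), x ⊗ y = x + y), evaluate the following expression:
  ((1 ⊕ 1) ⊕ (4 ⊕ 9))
((1 ⊕ 1) ⊕ (4 ⊕ 9)) = 1

Expand innermost to outermost. Recall ⊕ takes the minimum of its arguments and ⊗ takes their sum. Working out the expression ((1 ⊕ 1) ⊕ (4 ⊕ 9)) gives 1.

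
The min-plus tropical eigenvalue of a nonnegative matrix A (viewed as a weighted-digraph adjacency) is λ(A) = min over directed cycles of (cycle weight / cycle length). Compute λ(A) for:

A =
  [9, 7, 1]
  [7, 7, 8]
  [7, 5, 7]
λ(A) = 4

Enumerate directed cycles and compute their means (weight / length). Sample:
  cycle 0 → 0: weight = 9, length = 1, mean = 9/1 ≈ 9.000
  cycle 1 → 1: weight = 7, length = 1, mean = 7/1 ≈ 7.000
  cycle 2 → 2: weight = 7, length = 1, mean = 7/1 ≈ 7.000
  cycle 0 → 1 → 0: weight = 14, length = 2, mean = 14/2 ≈ 7.000
  cycle 0 → 2 → 0: weight = 8, length = 2, mean = 8/2 ≈ 4.000
  cycle 1 → 0 → 1: weight = 14, length = 2, mean = 14/2 ≈ 7.000
Minimum mean = 4.000, attained e.g. along the cycle 0 → 2 → 0 with weight 8 and length 2. So λ(A) = 8/2 = 4.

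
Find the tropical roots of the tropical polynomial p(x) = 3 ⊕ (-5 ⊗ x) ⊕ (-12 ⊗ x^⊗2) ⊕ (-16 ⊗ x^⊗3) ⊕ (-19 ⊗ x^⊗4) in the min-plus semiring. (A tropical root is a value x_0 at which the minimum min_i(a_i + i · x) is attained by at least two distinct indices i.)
Roots: {3, 4, 7, 8}

Each tropical root is a break point of the lower envelope of the lines y = a_i + i · x (there are 5 lines, with slopes 0, 1, ..., 4). Only the lines that attain the minimum somewhere contribute to roots; other lines are dominated. Here the surviving (envelope) indices are i = 4, i = 3, i = 2, i = 1, i = 0.
Intersections between consecutive envelope lines give the roots: for adjacent envelope indices i < j the intersection is x = (a_i − a_j) / (j − i). Reading off the sorted break points: {3, 4, 7, 8}.
Verification: at each break x_0, at least two indices attain the minimum of min_i(a_i + i · x_0).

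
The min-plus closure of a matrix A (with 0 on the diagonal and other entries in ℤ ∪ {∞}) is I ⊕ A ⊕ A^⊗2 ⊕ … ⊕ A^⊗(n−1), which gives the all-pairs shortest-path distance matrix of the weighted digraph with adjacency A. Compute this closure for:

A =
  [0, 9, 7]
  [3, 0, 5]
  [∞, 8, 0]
Closure =
  [0, 9, 7]
  [3, 0, 5]
  [11, 8, 0]

This is the Floyd-Warshall all-pairs shortest-path computation. For each intermediate vertex k = 0, 1, …, 2, update dist[i][j] ← min(dist[i][j], dist[i][k] + dist[k][j]). The final matrix gives, for each (i, j), the minimum total weight of any directed path from i to j (possibly empty when i = j).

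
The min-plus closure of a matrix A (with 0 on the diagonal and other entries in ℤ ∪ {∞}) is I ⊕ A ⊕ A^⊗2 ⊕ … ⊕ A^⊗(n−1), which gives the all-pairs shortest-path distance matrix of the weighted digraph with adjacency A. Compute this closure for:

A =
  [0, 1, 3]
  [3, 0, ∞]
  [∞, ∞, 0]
Closure =
  [0, 1, 3]
  [3, 0, 6]
  [∞, ∞, 0]

This is the Floyd-Warshall all-pairs shortest-path computation. For each intermediate vertex k = 0, 1, …, 2, update dist[i][j] ← min(dist[i][j], dist[i][k] + dist[k][j]). The final matrix gives, for each (i, j), the minimum total weight of any directed path from i to j (possibly empty when i = j).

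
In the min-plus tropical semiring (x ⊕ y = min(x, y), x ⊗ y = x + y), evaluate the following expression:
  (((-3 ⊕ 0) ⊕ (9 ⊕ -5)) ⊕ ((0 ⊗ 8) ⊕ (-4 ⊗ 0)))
(((-3 ⊕ 0) ⊕ (9 ⊕ -5)) ⊕ ((0 ⊗ 8) ⊕ (-4 ⊗ 0))) = -5

Expand innermost to outermost. Recall ⊕ takes the minimum of its arguments and ⊗ takes their sum. Working out the expression (((-3 ⊕ 0) ⊕ (9 ⊕ -5)) ⊕ ((0 ⊗ 8) ⊕ (-4 ⊗ 0))) gives -5.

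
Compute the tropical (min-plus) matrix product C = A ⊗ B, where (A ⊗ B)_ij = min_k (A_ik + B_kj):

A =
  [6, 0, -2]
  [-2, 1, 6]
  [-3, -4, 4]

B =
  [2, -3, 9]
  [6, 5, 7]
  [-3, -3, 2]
A ⊗ B =
  [-5, -5, 0]
  [0, -5, 7]
  [-1, -6, 3]

Apply the min-plus product entry-by-entry:
  C[0][0] = min over k of (A[0][0] + B[0][0] = 6 + 2 = 8, A[0][1] + B[1][0] = 0 + 6 = 6, A[0][2] + B[2][0] = -2 + -3 = -5) = -5 (attained at k = 2)
  C[0][1] = min over k of (A[0][0] + B[0][1] = 6 + -3 = 3, A[0][1] + B[1][1] = 0 + 5 = 5, A[0][2] + B[2][1] = -2 + -3 = -5) = -5 (attained at k = 2)
  C[0][2] = min over k of (A[0][0] + B[0][2] = 6 + 9 = 15, A[0][1] + B[1][2] = 0 + 7 = 7, A[0][2] + B[2][2] = -2 + 2 = 0) = 0 (attained at k = 2)
  C[1][0] = min over k of (A[1][0] + B[0][0] = -2 + 2 = 0, A[1][1] + B[1][0] = 1 + 6 = 7, A[1][2] + B[2][0] = 6 + -3 = 3) = 0 (attained at k = 0)
  C[1][1] = min over k of (A[1][0] + B[0][1] = -2 + -3 = -5, A[1][1] + B[1][1] = 1 + 5 = 6, A[1][2] + B[2][1] = 6 + -3 = 3) = -5 (attained at k = 0)
  C[1][2] = min over k of (A[1][0] + B[0][2] = -2 + 9 = 7, A[1][1] + B[1][2] = 1 + 7 = 8, A[1][2] + B[2][2] = 6 + 2 = 8) = 7 (attained at k = 0)
  C[2][0] = min over k of (A[2][0] + B[0][0] = -3 + 2 = -1, A[2][1] + B[1][0] = -4 + 6 = 2, A[2][2] + B[2][0] = 4 + -3 = 1) = -1 (attained at k = 0)
  C[2][1] = min over k of (A[2][0] + B[0][1] = -3 + -3 = -6, A[2][1] + B[1][1] = -4 + 5 = 1, A[2][2] + B[2][1] = 4 + -3 = 1) = -6 (attained at k = 0)
  C[2][2] = min over k of (A[2][0] + B[0][2] = -3 + 9 = 6, A[2][1] + B[1][2] = -4 + 7 = 3, A[2][2] + B[2][2] = 4 + 2 = 6) = 3 (attained at k = 1)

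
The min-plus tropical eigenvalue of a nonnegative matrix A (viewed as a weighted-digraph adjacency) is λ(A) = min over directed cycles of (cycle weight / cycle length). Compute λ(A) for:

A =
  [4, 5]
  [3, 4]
λ(A) = 4

Enumerate directed cycles and compute their means (weight / length). Sample:
  cycle 0 → 0: weight = 4, length = 1, mean = 4/1 ≈ 4.000
  cycle 1 → 1: weight = 4, length = 1, mean = 4/1 ≈ 4.000
  cycle 0 → 1 → 0: weight = 8, length = 2, mean = 8/2 ≈ 4.000
  cycle 1 → 0 → 1: weight = 8, length = 2, mean = 8/2 ≈ 4.000
Minimum mean = 4.000, attained e.g. along the cycle 0 → 0 with weight 4 and length 1. So λ(A) = 4/1 = 4.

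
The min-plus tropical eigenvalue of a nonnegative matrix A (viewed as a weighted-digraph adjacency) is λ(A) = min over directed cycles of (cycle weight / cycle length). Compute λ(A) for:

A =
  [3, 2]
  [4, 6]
λ(A) = 3

Enumerate directed cycles and compute their means (weight / length). Sample:
  cycle 0 → 0: weight = 3, length = 1, mean = 3/1 ≈ 3.000
  cycle 1 → 1: weight = 6, length = 1, mean = 6/1 ≈ 6.000
  cycle 0 → 1 → 0: weight = 6, length = 2, mean = 6/2 ≈ 3.000
  cycle 1 → 0 → 1: weight = 6, length = 2, mean = 6/2 ≈ 3.000
Minimum mean = 3.000, attained e.g. along the cycle 0 → 0 with weight 3 and length 1. So λ(A) = 3/1 = 3.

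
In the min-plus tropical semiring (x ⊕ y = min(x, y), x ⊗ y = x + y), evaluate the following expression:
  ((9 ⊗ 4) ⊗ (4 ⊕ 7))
((9 ⊗ 4) ⊗ (4 ⊕ 7)) = 17

Expand innermost to outermost. Recall ⊕ takes the minimum of its arguments and ⊗ takes their sum. Working out the expression ((9 ⊗ 4) ⊗ (4 ⊕ 7)) gives 17.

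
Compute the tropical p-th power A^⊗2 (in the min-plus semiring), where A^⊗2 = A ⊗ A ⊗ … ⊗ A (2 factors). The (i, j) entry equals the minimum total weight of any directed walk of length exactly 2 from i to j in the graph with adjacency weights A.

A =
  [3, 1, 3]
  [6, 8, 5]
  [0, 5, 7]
A^⊗2 =
  [3, 4, 6]
  [5, 7, 9]
  [3, 1, 3]

Each entry (A^⊗2)_ij equals the minimum over all length-2 walks i = v_0 → v_1 → … → v_2 = j of Σ_t A[v_t][v_{t+1}]. For example, for (i, j) = (0, 2) we minimise over 3 possible intermediate vertex sequences; the minimum is 6, attained along the walk 0 → 0 → 2.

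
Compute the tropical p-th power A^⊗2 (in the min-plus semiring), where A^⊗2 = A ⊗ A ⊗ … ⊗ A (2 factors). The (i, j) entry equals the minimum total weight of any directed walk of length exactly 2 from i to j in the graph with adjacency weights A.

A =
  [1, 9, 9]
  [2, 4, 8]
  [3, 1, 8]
A^⊗2 =
  [2, 10, 10]
  [3, 8, 11]
  [3, 5, 9]

Each entry (A^⊗2)_ij equals the minimum over all length-2 walks i = v_0 → v_1 → … → v_2 = j of Σ_t A[v_t][v_{t+1}]. For example, for (i, j) = (0, 2) we minimise over 3 possible intermediate vertex sequences; the minimum is 10, attained along the walk 0 → 0 → 2.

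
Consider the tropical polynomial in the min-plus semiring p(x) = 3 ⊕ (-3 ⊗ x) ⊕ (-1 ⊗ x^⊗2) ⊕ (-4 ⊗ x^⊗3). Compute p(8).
p(8) = 3

A tropical monomial a ⊗ x^⊗i evaluates to a + i · x. Evaluating each term at x = 8:
  Term 0 contributes 3 + 0 · 8 = 3
  Term 1 contributes -3 + 1 · 8 = 5
  Term 2 contributes -1 + 2 · 8 = 15
  Term 3 contributes -4 + 3 · 8 = 20
p(8) = ⊕ of these = min[3, 5, 15, 20] = 3.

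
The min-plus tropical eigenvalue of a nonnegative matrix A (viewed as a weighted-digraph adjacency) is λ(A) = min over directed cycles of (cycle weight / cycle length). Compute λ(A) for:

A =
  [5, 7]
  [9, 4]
λ(A) = 4

Enumerate directed cycles and compute their means (weight / length). Sample:
  cycle 0 → 0: weight = 5, length = 1, mean = 5/1 ≈ 5.000
  cycle 1 → 1: weight = 4, length = 1, mean = 4/1 ≈ 4.000
  cycle 0 → 1 → 0: weight = 16, length = 2, mean = 16/2 ≈ 8.000
  cycle 1 → 0 → 1: weight = 16, length = 2, mean = 16/2 ≈ 8.000
Minimum mean = 4.000, attained e.g. along the cycle 1 → 1 with weight 4 and length 1. So λ(A) = 4/1 = 4.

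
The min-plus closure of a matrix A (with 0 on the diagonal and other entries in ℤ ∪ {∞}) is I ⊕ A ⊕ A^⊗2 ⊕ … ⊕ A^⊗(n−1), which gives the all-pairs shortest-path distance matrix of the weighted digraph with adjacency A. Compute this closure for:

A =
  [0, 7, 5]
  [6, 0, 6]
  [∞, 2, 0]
Closure =
  [0, 7, 5]
  [6, 0, 6]
  [8, 2, 0]

This is the Floyd-Warshall all-pairs shortest-path computation. For each intermediate vertex k = 0, 1, …, 2, update dist[i][j] ← min(dist[i][j], dist[i][k] + dist[k][j]). The final matrix gives, for each (i, j), the minimum total weight of any directed path from i to j (possibly empty when i = j).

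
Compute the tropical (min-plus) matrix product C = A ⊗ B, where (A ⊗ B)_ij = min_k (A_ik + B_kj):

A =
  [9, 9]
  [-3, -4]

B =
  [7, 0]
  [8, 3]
A ⊗ B =
  [16, 9]
  [4, -3]

Apply the min-plus product entry-by-entry:
  C[0][0] = min over k of (A[0][0] + B[0][0] = 9 + 7 = 16, A[0][1] + B[1][0] = 9 + 8 = 17) = 16 (attained at k = 0)
  C[0][1] = min over k of (A[0][0] + B[0][1] = 9 + 0 = 9, A[0][1] + B[1][1] = 9 + 3 = 12) = 9 (attained at k = 0)
  C[1][0] = min over k of (A[1][0] + B[0][0] = -3 + 7 = 4, A[1][1] + B[1][0] = -4 + 8 = 4) = 4 (attained at k = 0)
  C[1][1] = min over k of (A[1][0] + B[0][1] = -3 + 0 = -3, A[1][1] + B[1][1] = -4 + 3 = -1) = -3 (attained at k = 0)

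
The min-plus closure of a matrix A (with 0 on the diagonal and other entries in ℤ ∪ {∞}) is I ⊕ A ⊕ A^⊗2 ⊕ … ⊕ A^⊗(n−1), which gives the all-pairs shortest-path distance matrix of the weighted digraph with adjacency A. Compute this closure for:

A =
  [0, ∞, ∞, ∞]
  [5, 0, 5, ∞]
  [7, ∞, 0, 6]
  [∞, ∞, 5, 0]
Closure =
  [0, ∞, ∞, ∞]
  [5, 0, 5, 11]
  [7, ∞, 0, 6]
  [12, ∞, 5, 0]

This is the Floyd-Warshall all-pairs shortest-path computation. For each intermediate vertex k = 0, 1, …, 3, update dist[i][j] ← min(dist[i][j], dist[i][k] + dist[k][j]). The final matrix gives, for each (i, j), the minimum total weight of any directed path from i to j (possibly empty when i = j).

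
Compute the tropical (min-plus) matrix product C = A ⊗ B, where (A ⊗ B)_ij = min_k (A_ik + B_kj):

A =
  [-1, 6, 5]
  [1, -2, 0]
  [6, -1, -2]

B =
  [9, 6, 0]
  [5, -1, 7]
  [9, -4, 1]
A ⊗ B =
  [8, 1, -1]
  [3, -4, 1]
  [4, -6, -1]

Apply the min-plus product entry-by-entry:
  C[0][0] = min over k of (A[0][0] + B[0][0] = -1 + 9 = 8, A[0][1] + B[1][0] = 6 + 5 = 11, A[0][2] + B[2][0] = 5 + 9 = 14) = 8 (attained at k = 0)
  C[0][1] = min over k of (A[0][0] + B[0][1] = -1 + 6 = 5, A[0][1] + B[1][1] = 6 + -1 = 5, A[0][2] + B[2][1] = 5 + -4 = 1) = 1 (attained at k = 2)
  C[0][2] = min over k of (A[0][0] + B[0][2] = -1 + 0 = -1, A[0][1] + B[1][2] = 6 + 7 = 13, A[0][2] + B[2][2] = 5 + 1 = 6) = -1 (attained at k = 0)
  C[1][0] = min over k of (A[1][0] + B[0][0] = 1 + 9 = 10, A[1][1] + B[1][0] = -2 + 5 = 3, A[1][2] + B[2][0] = 0 + 9 = 9) = 3 (attained at k = 1)
  C[1][1] = min over k of (A[1][0] + B[0][1] = 1 + 6 = 7, A[1][1] + B[1][1] = -2 + -1 = -3, A[1][2] + B[2][1] = 0 + -4 = -4) = -4 (attained at k = 2)
  C[1][2] = min over k of (A[1][0] + B[0][2] = 1 + 0 = 1, A[1][1] + B[1][2] = -2 + 7 = 5, A[1][2] + B[2][2] = 0 + 1 = 1) = 1 (attained at k = 0)
  C[2][0] = min over k of (A[2][0] + B[0][0] = 6 + 9 = 15, A[2][1] + B[1][0] = -1 + 5 = 4, A[2][2] + B[2][0] = -2 + 9 = 7) = 4 (attained at k = 1)
  C[2][1] = min over k of (A[2][0] + B[0][1] = 6 + 6 = 12, A[2][1] + B[1][1] = -1 + -1 = -2, A[2][2] + B[2][1] = -2 + -4 = -6) = -6 (attained at k = 2)
  C[2][2] = min over k of (A[2][0] + B[0][2] = 6 + 0 = 6, A[2][1] + B[1][2] = -1 + 7 = 6, A[2][2] + B[2][2] = -2 + 1 = -1) = -1 (attained at k = 2)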